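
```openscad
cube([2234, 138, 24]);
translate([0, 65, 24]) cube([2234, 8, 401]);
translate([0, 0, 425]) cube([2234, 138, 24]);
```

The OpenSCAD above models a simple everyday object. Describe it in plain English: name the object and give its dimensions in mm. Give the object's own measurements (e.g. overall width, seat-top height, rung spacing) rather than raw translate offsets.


An I-beam lying along x, 2234 mm long. Overall section height 449 mm. Two flanges 138 mm wide (y) and 24 mm thick, one on the floor and one at the top; a web 8 mm thick runs between them, centred on the flange width.


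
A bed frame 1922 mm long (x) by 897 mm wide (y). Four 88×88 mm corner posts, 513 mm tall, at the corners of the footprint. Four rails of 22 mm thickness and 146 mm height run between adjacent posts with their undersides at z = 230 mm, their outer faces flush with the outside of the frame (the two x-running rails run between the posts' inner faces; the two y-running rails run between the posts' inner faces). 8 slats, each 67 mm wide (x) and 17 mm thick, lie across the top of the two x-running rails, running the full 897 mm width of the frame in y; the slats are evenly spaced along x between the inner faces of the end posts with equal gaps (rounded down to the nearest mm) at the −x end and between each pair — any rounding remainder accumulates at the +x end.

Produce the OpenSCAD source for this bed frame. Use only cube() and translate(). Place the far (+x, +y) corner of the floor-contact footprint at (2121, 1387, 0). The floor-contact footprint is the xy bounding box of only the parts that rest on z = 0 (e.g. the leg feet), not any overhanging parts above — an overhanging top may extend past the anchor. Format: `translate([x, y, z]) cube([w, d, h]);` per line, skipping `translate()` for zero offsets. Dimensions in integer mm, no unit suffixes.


translate([199, 490, 0]) cube([88, 88, 513]);
translate([199, 1299, 0]) cube([88, 88, 513]);
translate([2033, 490, 0]) cube([88, 88, 513]);
translate([2033, 1299, 0]) cube([88, 88, 513]);
translate([287, 490, 230]) cube([1746, 22, 146]);
translate([287, 1365, 230]) cube([1746, 22, 146]);
translate([199, 578, 230]) cube([22, 721, 146]);
translate([2099, 578, 230]) cube([22, 721, 146]);
translate([421, 490, 376]) cube([67, 897, 17]);
translate([622, 490, 376]) cube([67, 897, 17]);
translate([823, 490, 376]) cube([67, 897, 17]);
translate([1024, 490, 376]) cube([67, 897, 17]);
translate([1225, 490, 376]) cube([67, 897, 17]);
translate([1426, 490, 376]) cube([67, 897, 17]);
translate([1627, 490, 376]) cube([67, 897, 17]);
translate([1828, 490, 376]) cube([67, 897, 17]);


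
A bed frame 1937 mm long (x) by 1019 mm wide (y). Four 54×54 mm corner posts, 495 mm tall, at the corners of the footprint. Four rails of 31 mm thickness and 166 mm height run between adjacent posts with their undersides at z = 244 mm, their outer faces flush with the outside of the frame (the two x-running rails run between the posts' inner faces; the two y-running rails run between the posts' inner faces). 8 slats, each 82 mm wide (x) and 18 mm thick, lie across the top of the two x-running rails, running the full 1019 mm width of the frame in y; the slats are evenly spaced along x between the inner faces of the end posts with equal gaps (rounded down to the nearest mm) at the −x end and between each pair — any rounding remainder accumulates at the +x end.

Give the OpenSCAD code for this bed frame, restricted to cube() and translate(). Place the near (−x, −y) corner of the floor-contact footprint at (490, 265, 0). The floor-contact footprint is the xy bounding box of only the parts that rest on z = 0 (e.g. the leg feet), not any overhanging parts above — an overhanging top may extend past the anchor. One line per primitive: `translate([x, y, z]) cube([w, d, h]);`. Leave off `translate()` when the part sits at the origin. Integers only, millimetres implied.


translate([490, 265, 0]) cube([54, 54, 495]);
translate([490, 1230, 0]) cube([54, 54, 495]);
translate([2373, 265, 0]) cube([54, 54, 495]);
translate([2373, 1230, 0]) cube([54, 54, 495]);
translate([544, 265, 244]) cube([1829, 31, 166]);
translate([544, 1253, 244]) cube([1829, 31, 166]);
translate([490, 319, 244]) cube([31, 911, 166]);
translate([2396, 319, 244]) cube([31, 911, 166]);
translate([674, 265, 410]) cube([82, 1019, 18]);
translate([886, 265, 410]) cube([82, 1019, 18]);
translate([1098, 265, 410]) cube([82, 1019, 18]);
translate([1310, 265, 410]) cube([82, 1019, 18]);
translate([1522, 265, 410]) cube([82, 1019, 18]);
translate([1734, 265, 410]) cube([82, 1019, 18]);
translate([1946, 265, 410]) cube([82, 1019, 18]);
translate([2158, 265, 410]) cube([82, 1019, 18]);


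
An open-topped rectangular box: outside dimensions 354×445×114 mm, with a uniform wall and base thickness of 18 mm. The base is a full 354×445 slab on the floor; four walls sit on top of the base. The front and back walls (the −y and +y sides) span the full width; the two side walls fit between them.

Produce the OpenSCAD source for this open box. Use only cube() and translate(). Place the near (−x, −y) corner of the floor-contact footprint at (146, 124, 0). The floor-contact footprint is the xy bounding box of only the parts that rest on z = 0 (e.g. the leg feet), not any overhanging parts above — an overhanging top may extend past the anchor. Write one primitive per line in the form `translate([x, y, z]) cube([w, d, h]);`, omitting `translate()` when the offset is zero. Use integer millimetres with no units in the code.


translate([146, 124, 0]) cube([354, 445, 18]);
translate([146, 124, 18]) cube([354, 18, 96]);
translate([146, 551, 18]) cube([354, 18, 96]);
translate([146, 142, 18]) cube([18, 409, 96]);
translate([482, 142, 18]) cube([18, 409, 96]);


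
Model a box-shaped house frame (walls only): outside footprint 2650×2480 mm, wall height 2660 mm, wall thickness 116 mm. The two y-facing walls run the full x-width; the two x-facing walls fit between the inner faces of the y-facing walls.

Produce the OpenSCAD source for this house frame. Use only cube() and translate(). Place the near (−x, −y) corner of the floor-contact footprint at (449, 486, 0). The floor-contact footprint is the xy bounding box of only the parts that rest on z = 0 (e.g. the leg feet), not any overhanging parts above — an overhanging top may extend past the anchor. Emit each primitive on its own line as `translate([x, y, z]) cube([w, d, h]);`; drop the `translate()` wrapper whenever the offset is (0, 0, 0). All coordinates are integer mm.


translate([449, 486, 0]) cube([2650, 116, 2660]);
translate([449, 2850, 0]) cube([2650, 116, 2660]);
translate([449, 602, 0]) cube([116, 2248, 2660]);
translate([2983, 602, 0]) cube([116, 2248, 2660]);


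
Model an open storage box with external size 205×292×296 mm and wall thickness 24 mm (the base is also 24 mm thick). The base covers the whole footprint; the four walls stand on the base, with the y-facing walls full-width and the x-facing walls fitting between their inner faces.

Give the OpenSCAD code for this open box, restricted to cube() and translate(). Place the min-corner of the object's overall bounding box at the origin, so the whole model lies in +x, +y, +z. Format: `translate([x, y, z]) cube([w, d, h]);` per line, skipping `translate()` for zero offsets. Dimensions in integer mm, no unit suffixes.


cube([205, 292, 24]);
translate([0, 0, 24]) cube([205, 24, 272]);
translate([0, 268, 24]) cube([205, 24, 272]);
translate([0, 24, 24]) cube([24, 244, 272]);
translate([181, 24, 24]) cube([24, 244, 272]);


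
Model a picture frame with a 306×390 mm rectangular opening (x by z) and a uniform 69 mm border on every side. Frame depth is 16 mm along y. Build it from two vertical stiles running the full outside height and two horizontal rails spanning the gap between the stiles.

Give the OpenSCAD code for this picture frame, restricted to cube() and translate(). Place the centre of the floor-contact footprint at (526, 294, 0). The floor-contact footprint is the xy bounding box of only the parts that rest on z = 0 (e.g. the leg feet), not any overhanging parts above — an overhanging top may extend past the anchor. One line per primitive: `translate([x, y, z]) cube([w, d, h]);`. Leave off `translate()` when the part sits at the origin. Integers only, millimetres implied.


translate([304, 286, 0]) cube([69, 16, 528]);
translate([679, 286, 0]) cube([69, 16, 528]);
translate([373, 286, 0]) cube([306, 16, 69]);
translate([373, 286, 459]) cube([306, 16, 69]);


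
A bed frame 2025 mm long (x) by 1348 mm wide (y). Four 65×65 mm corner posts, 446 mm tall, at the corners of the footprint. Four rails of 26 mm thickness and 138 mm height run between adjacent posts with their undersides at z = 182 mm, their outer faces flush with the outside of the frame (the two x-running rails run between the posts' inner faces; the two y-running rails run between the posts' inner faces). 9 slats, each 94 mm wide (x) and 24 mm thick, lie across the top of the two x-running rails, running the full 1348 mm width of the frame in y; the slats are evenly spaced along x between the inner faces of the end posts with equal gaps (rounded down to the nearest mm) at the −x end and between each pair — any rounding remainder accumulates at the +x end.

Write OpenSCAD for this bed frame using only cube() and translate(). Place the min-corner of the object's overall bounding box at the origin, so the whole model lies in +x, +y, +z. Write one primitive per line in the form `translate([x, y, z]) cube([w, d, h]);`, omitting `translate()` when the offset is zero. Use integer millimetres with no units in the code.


cube([65, 65, 446]);
translate([0, 1283, 0]) cube([65, 65, 446]);
translate([1960, 0, 0]) cube([65, 65, 446]);
translate([1960, 1283, 0]) cube([65, 65, 446]);
translate([65, 0, 182]) cube([1895, 26, 138]);
translate([65, 1322, 182]) cube([1895, 26, 138]);
translate([0, 65, 182]) cube([26, 1218, 138]);
translate([1999, 65, 182]) cube([26, 1218, 138]);
translate([169, 0, 320]) cube([94, 1348, 24]);
translate([367, 0, 320]) cube([94, 1348, 24]);
translate([565, 0, 320]) cube([94, 1348, 24]);
translate([763, 0, 320]) cube([94, 1348, 24]);
translate([961, 0, 320]) cube([94, 1348, 24]);
translate([1159, 0, 320]) cube([94, 1348, 24]);
translate([1357, 0, 320]) cube([94, 1348, 24]);
translate([1555, 0, 320]) cube([94, 1348, 24]);
translate([1753, 0, 320]) cube([94, 1348, 24]);


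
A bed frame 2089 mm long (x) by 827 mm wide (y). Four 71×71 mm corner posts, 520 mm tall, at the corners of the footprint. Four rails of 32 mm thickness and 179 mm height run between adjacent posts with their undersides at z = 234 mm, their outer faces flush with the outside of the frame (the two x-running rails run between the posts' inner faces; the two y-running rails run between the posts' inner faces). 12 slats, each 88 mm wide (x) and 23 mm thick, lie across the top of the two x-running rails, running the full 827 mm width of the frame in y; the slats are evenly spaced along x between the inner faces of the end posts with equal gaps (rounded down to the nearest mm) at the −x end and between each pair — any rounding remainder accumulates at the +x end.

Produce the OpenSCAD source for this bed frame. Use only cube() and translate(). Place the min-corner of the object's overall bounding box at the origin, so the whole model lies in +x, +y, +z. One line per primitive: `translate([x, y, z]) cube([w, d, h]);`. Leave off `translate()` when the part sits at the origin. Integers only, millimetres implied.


cube([71, 71, 520]);
translate([0, 756, 0]) cube([71, 71, 520]);
translate([2018, 0, 0]) cube([71, 71, 520]);
translate([2018, 756, 0]) cube([71, 71, 520]);
translate([71, 0, 234]) cube([1947, 32, 179]);
translate([71, 795, 234]) cube([1947, 32, 179]);
translate([0, 71, 234]) cube([32, 685, 179]);
translate([2057, 71, 234]) cube([32, 685, 179]);
translate([139, 0, 413]) cube([88, 827, 23]);
translate([295, 0, 413]) cube([88, 827, 23]);
translate([451, 0, 413]) cube([88, 827, 23]);
translate([607, 0, 413]) cube([88, 827, 23]);
translate([763, 0, 413]) cube([88, 827, 23]);
translate([919, 0, 413]) cube([88, 827, 23]);
translate([1075, 0, 413]) cube([88, 827, 23]);
translate([1231, 0, 413]) cube([88, 827, 23]);
translate([1387, 0, 413]) cube([88, 827, 23]);
translate([1543, 0, 413]) cube([88, 827, 23]);
translate([1699, 0, 413]) cube([88, 827, 23]);
translate([1855, 0, 413]) cube([88, 827, 23]);


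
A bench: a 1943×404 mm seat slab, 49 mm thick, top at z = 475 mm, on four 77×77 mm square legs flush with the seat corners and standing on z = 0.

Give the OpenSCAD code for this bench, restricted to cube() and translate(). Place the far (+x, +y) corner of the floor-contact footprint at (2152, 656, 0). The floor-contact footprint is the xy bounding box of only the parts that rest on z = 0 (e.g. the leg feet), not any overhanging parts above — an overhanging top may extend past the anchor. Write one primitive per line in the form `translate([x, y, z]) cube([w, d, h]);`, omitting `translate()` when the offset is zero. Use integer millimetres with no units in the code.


// leg_h = 475 − 49 = 426
translate([209, 252, 426]) cube([1943, 404, 49]);
translate([209, 252, 0]) cube([77, 77, 426]);
translate([209, 579, 0]) cube([77, 77, 426]);
translate([2075, 252, 0]) cube([77, 77, 426]);
translate([2075, 579, 0]) cube([77, 77, 426]);


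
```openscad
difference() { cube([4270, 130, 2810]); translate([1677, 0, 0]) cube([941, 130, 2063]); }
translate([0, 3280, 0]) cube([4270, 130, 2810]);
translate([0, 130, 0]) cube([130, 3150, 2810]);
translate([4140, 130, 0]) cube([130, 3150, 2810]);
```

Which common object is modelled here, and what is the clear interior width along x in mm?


A single room. The interior width is 4010 mm.

Four walls enclosing a rectangle with a door in the front wall — a room. Outside width 4270 minus two 130 mm walls gives 4010 mm.


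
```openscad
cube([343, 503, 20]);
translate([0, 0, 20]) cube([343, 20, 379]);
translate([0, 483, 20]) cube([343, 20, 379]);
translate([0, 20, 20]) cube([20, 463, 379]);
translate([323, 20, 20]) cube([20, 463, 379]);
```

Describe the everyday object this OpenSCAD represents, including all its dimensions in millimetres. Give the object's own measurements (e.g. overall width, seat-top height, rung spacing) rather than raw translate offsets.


An open-topped rectangular box: outside dimensions 343×503×399 mm, with a uniform wall and base thickness of 20 mm. The base is a full 343×503 slab on the floor; four walls sit on top of the base. The front and back walls (the −y and +y sides) span the full width; the two side walls fit between them.


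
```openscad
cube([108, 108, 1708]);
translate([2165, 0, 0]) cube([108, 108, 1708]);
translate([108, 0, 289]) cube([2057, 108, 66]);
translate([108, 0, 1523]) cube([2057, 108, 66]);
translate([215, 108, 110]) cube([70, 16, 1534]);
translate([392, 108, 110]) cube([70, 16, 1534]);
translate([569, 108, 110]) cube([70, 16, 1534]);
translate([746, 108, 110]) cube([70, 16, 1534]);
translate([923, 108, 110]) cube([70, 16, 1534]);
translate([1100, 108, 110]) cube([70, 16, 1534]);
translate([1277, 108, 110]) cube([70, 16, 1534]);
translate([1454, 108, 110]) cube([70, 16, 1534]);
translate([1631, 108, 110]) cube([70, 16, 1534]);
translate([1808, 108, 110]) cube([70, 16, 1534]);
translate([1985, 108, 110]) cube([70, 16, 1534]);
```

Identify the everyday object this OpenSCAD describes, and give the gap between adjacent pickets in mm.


A fence section. The picket gap is 107 mm.

Two posts, two rails, 11 pickets — a fence section. Span 2057 mm holds 11 pickets of 70 mm with 12 equal gaps: ⌊(2057 − 11·70) / 12⌋ = 107 mm.


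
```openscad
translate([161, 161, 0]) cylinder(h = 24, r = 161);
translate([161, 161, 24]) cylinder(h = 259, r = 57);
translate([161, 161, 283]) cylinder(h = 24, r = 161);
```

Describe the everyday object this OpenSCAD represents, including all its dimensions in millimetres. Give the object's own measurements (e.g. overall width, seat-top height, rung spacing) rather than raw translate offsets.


A spool: two coaxial disc flanges of radius 161 mm and thickness 24 mm, joined by a core cylinder of radius 57 mm and height 259 mm. The lower flange rests on z = 0 and the three cylinders share a vertical axis.


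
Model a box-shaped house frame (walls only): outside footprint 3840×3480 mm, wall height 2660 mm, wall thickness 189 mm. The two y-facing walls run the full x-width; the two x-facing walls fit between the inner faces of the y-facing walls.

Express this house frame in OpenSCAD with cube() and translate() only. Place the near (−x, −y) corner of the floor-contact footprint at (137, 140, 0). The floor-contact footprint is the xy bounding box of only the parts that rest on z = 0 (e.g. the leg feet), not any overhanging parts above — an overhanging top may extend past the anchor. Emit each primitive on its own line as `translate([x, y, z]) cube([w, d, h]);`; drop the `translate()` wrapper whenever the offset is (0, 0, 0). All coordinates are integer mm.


translate([137, 140, 0]) cube([3840, 189, 2660]);
translate([137, 3431, 0]) cube([3840, 189, 2660]);
translate([137, 329, 0]) cube([189, 3102, 2660]);
translate([3788, 329, 0]) cube([189, 3102, 2660]);


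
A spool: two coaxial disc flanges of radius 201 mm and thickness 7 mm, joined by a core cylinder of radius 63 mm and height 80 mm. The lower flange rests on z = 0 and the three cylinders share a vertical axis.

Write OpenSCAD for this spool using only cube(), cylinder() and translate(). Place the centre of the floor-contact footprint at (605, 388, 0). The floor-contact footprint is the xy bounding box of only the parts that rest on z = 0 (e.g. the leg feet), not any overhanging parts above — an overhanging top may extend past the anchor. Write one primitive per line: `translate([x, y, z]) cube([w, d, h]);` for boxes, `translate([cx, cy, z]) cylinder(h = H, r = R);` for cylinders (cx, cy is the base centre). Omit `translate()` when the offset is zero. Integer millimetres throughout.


translate([605, 388, 0]) cylinder(h = 7, r = 201);
translate([605, 388, 7]) cylinder(h = 80, r = 63);
translate([605, 388, 87]) cylinder(h = 7, r = 201);


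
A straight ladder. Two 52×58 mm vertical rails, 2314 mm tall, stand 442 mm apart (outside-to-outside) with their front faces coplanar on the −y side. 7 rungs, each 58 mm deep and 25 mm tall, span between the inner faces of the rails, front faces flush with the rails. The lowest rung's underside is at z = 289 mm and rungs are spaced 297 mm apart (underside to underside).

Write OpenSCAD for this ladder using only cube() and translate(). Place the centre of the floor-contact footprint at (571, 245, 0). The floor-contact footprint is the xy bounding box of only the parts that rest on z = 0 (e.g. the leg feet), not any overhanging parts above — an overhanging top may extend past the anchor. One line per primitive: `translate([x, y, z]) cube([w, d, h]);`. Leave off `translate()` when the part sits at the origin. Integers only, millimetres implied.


translate([350, 216, 0]) cube([52, 58, 2314]);
translate([740, 216, 0]) cube([52, 58, 2314]);
translate([402, 216, 289]) cube([338, 58, 25]);
translate([402, 216, 586]) cube([338, 58, 25]);
translate([402, 216, 883]) cube([338, 58, 25]);
translate([402, 216, 1180]) cube([338, 58, 25]);
translate([402, 216, 1477]) cube([338, 58, 25]);
translate([402, 216, 1774]) cube([338, 58, 25]);
translate([402, 216, 2071]) cube([338, 58, 25]);


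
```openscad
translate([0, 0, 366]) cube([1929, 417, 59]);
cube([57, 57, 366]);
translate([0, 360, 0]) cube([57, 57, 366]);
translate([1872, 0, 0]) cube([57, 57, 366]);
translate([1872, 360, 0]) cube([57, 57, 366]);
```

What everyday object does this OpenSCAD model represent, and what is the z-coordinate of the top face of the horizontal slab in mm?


A bench. The seat-top height is 425 mm.

A long slab on four corner posts — a bench. The slab sits at z = 366 with thickness 59, so the top is 366 + 59 = 425 mm.


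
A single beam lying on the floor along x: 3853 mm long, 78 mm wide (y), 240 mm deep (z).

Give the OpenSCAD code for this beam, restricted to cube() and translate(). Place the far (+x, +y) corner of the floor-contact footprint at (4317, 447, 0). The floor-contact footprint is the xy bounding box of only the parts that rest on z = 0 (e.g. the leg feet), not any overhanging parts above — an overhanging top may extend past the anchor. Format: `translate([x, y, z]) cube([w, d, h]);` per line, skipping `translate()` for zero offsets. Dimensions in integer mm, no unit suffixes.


translate([464, 369, 0]) cube([3853, 78, 240]);


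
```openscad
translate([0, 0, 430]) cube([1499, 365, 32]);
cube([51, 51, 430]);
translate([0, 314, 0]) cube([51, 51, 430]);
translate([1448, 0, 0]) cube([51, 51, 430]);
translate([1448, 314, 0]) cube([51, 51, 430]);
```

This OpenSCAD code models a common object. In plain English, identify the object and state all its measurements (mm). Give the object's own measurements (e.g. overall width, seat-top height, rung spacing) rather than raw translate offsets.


A long wooden bench with a 1499 mm (x) × 365 mm (y) seat, 32 mm thick, its top surface 462 mm above the floor. Four 51 mm square legs at the seat corners, flush with the edges, run from z = 0 to the seat underside.


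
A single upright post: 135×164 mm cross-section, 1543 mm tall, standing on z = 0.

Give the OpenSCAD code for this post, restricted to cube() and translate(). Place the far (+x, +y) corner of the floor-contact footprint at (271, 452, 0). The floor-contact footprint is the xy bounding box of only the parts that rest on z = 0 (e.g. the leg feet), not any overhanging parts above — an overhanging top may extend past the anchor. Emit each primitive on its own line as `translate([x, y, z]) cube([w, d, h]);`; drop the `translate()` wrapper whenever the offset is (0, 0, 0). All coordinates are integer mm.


translate([136, 288, 0]) cube([135, 164, 1543]);


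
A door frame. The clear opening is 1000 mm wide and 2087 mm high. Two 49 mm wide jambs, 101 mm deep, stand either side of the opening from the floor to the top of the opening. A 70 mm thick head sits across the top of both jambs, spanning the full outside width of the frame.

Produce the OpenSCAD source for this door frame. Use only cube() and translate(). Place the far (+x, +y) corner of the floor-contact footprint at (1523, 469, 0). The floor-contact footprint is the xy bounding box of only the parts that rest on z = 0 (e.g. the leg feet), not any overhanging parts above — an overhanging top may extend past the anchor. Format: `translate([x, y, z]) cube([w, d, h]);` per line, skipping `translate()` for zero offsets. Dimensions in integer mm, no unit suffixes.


translate([425, 368, 0]) cube([49, 101, 2087]);
translate([1474, 368, 0]) cube([49, 101, 2087]);
translate([425, 368, 2087]) cube([1098, 101, 70]);


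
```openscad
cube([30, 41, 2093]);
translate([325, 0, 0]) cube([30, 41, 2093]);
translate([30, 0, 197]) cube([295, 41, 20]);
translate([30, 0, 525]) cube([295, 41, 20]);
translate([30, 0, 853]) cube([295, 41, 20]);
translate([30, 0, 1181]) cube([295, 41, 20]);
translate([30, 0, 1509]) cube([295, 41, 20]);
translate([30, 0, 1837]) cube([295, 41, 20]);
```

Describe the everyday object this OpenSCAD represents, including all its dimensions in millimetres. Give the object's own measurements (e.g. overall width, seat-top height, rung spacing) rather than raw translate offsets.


A straight ladder. Two 30×41 mm vertical rails, 2093 mm tall, stand 355 mm apart (outside-to-outside) with their front faces coplanar on the −y side. 6 rungs, each 41 mm deep and 20 mm tall, span between the inner faces of the rails, front faces flush with the rails. The lowest rung's underside is at z = 197 mm and rungs are spaced 328 mm apart (underside to underside).


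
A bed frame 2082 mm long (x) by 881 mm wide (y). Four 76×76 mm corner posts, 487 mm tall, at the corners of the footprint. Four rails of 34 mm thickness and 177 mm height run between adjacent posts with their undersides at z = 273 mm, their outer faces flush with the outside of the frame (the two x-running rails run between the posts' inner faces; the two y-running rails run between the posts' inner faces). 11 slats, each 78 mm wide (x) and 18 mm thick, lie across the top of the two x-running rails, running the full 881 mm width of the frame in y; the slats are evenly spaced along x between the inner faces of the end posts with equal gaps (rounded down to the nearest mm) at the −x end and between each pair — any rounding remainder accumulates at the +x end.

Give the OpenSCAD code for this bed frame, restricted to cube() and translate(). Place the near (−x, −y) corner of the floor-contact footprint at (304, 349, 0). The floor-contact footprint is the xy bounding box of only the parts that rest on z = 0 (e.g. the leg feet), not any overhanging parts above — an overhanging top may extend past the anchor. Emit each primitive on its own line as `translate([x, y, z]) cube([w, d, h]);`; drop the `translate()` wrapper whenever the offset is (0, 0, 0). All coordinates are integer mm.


// slat z = rail_z + rail_h = 273 + 177 = 450
// slat gap = ⌊(1930 − 11·78) / 12⌋ = 89
translate([304, 349, 0]) cube([76, 76, 487]);
translate([304, 1154, 0]) cube([76, 76, 487]);
translate([2310, 349, 0]) cube([76, 76, 487]);
translate([2310, 1154, 0]) cube([76, 76, 487]);
translate([380, 349, 273]) cube([1930, 34, 177]);
translate([380, 1196, 273]) cube([1930, 34, 177]);
translate([304, 425, 273]) cube([34, 729, 177]);
translate([2352, 425, 273]) cube([34, 729, 177]);
translate([469, 349, 450]) cube([78, 881, 18]);
translate([636, 349, 450]) cube([78, 881, 18]);
translate([803, 349, 450]) cube([78, 881, 18]);
translate([970, 349, 450]) cube([78, 881, 18]);
translate([1137, 349, 450]) cube([78, 881, 18]);
translate([1304, 349, 450]) cube([78, 881, 18]);
translate([1471, 349, 450]) cube([78, 881, 18]);
translate([1638, 349, 450]) cube([78, 881, 18]);
translate([1805, 349, 450]) cube([78, 881, 18]);
translate([1972, 349, 450]) cube([78, 881, 18]);
translate([2139, 349, 450]) cube([78, 881, 18]);


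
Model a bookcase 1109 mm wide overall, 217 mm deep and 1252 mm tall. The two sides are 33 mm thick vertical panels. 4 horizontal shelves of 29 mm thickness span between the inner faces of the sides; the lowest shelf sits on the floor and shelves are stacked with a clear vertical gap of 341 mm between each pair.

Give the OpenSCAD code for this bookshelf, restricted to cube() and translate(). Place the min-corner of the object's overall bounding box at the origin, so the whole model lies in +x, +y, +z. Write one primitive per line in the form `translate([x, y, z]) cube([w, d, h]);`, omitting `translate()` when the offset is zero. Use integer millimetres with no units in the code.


cube([33, 217, 1252]);
translate([1076, 0, 0]) cube([33, 217, 1252]);
translate([33, 0, 0]) cube([1043, 217, 29]);
translate([33, 0, 370]) cube([1043, 217, 29]);
translate([33, 0, 740]) cube([1043, 217, 29]);
translate([33, 0, 1110]) cube([1043, 217, 29]);


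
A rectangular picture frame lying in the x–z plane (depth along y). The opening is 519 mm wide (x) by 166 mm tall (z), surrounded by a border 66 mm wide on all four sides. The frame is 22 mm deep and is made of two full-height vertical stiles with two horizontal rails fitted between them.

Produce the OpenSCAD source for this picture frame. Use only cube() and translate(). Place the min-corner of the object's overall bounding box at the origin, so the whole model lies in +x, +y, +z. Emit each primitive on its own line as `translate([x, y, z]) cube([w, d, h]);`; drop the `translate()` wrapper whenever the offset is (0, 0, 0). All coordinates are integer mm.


cube([66, 22, 298]);
translate([585, 0, 0]) cube([66, 22, 298]);
translate([66, 0, 0]) cube([519, 22, 66]);
translate([66, 0, 232]) cube([519, 22, 66]);


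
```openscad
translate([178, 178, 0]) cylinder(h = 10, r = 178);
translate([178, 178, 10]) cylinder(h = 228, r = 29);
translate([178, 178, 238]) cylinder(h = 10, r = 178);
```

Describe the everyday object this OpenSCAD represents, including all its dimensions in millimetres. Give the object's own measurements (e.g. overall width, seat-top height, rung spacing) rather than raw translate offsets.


A spool: two coaxial disc flanges of radius 178 mm and thickness 10 mm, joined by a core cylinder of radius 29 mm and height 228 mm. The lower flange rests on z = 0 and the three cylinders share a vertical axis.


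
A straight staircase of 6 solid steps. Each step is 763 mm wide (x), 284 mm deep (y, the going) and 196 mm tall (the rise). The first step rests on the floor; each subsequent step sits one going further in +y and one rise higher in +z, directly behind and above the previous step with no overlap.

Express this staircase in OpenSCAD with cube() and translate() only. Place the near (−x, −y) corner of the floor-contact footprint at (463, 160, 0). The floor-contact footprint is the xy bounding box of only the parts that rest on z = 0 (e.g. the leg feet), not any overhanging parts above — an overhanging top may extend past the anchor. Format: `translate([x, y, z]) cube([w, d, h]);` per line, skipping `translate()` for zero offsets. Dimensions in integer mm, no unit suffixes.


translate([463, 160, 0]) cube([763, 284, 196]);
translate([463, 444, 196]) cube([763, 284, 196]);
translate([463, 728, 392]) cube([763, 284, 196]);
translate([463, 1012, 588]) cube([763, 284, 196]);
translate([463, 1296, 784]) cube([763, 284, 196]);
translate([463, 1580, 980]) cube([763, 284, 196]);


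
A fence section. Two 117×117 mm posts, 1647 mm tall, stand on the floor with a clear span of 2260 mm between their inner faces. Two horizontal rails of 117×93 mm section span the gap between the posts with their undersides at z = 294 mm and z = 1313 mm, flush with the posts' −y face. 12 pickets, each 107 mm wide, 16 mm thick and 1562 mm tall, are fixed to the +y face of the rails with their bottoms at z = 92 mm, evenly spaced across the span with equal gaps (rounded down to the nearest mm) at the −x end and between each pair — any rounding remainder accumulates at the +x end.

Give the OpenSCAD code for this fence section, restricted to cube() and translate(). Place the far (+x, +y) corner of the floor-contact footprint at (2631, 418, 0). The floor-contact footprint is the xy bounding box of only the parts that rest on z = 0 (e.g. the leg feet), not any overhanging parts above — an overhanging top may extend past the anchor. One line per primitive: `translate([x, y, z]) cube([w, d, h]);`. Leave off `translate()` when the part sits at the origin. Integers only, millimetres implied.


translate([137, 301, 0]) cube([117, 117, 1647]);
translate([2514, 301, 0]) cube([117, 117, 1647]);
translate([254, 301, 294]) cube([2260, 117, 93]);
translate([254, 301, 1313]) cube([2260, 117, 93]);
translate([329, 418, 92]) cube([107, 16, 1562]);
translate([511, 418, 92]) cube([107, 16, 1562]);
translate([693, 418, 92]) cube([107, 16, 1562]);
translate([875, 418, 92]) cube([107, 16, 1562]);
translate([1057, 418, 92]) cube([107, 16, 1562]);
translate([1239, 418, 92]) cube([107, 16, 1562]);
translate([1421, 418, 92]) cube([107, 16, 1562]);
translate([1603, 418, 92]) cube([107, 16, 1562]);
translate([1785, 418, 92]) cube([107, 16, 1562]);
translate([1967, 418, 92]) cube([107, 16, 1562]);
translate([2149, 418, 92]) cube([107, 16, 1562]);
translate([2331, 418, 92]) cube([107, 16, 1562]);


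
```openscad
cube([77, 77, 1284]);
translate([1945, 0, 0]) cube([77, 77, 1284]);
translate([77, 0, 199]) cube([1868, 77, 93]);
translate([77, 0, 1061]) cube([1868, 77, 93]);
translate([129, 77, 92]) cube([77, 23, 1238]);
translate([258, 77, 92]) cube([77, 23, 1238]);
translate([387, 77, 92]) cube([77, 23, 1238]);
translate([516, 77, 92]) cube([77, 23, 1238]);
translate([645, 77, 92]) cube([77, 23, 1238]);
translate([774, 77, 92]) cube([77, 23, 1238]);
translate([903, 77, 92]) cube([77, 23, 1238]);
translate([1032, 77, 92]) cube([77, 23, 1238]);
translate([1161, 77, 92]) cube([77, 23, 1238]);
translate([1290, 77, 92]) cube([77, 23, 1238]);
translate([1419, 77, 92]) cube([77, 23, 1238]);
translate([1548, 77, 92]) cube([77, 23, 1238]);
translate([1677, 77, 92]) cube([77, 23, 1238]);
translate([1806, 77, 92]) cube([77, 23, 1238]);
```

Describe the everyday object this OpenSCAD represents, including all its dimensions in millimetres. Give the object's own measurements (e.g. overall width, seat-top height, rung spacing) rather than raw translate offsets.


A fence section. Two 77×77 mm posts, 1284 mm tall, stand on the floor with a clear span of 1868 mm between their inner faces. Two horizontal rails of 77×93 mm section span the gap between the posts with their undersides at z = 199 mm and z = 1061 mm, flush with the posts' −y face. 14 pickets, each 77 mm wide, 23 mm thick and 1238 mm tall, are fixed to the +y face of the rails with their bottoms at z = 92 mm, spaced across the span with a 52 mm gap after the −x post and between neighbouring pickets, with 62 mm left before the +x post.


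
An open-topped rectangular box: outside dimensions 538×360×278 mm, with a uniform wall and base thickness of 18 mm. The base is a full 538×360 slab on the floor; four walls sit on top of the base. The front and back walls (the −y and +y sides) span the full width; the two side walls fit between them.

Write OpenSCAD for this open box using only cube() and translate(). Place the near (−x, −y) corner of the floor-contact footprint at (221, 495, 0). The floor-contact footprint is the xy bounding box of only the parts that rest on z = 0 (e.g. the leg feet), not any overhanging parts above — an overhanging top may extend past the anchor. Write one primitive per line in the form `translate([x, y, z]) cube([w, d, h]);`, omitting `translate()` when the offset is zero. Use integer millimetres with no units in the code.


translate([221, 495, 0]) cube([538, 360, 18]);
translate([221, 495, 18]) cube([538, 18, 260]);
translate([221, 837, 18]) cube([538, 18, 260]);
translate([221, 513, 18]) cube([18, 324, 260]);
translate([741, 513, 18]) cube([18, 324, 260]);


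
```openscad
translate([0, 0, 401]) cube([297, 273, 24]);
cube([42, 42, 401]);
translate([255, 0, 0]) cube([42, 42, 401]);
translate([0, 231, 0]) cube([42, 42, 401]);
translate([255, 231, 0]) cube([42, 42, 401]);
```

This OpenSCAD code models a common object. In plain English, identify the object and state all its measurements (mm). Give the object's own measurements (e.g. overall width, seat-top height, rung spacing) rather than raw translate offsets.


A simple wooden stool: a rectangular seat 297 mm (x) by 273 mm (y), 24 mm thick, top face at z = 425 mm, on four square legs, each 42×42 mm in cross-section. The legs rest on z = 0, each flush with a corner of the seat.


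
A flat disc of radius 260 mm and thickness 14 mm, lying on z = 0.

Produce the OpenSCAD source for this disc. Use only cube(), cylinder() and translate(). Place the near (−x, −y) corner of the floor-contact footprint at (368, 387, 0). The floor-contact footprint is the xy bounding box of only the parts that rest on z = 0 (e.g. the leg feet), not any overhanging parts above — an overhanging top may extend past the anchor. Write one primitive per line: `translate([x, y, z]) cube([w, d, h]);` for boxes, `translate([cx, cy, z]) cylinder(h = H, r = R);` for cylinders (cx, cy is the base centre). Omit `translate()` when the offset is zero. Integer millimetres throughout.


translate([628, 647, 0]) cylinder(h = 14, r = 260);


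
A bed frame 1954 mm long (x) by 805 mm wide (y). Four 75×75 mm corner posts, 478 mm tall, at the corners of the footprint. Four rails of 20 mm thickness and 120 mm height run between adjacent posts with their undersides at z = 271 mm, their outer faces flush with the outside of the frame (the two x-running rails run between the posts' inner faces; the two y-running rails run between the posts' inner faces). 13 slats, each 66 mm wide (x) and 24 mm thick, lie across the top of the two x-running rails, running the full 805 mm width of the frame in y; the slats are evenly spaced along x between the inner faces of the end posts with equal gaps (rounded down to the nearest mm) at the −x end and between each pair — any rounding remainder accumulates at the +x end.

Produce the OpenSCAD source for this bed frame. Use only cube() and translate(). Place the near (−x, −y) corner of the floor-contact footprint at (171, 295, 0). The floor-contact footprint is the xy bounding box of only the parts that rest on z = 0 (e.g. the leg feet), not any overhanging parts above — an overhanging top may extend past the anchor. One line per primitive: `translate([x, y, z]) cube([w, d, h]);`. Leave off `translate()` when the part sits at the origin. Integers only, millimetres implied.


translate([171, 295, 0]) cube([75, 75, 478]);
translate([171, 1025, 0]) cube([75, 75, 478]);
translate([2050, 295, 0]) cube([75, 75, 478]);
translate([2050, 1025, 0]) cube([75, 75, 478]);
translate([246, 295, 271]) cube([1804, 20, 120]);
translate([246, 1080, 271]) cube([1804, 20, 120]);
translate([171, 370, 271]) cube([20, 655, 120]);
translate([2105, 370, 271]) cube([20, 655, 120]);
translate([313, 295, 391]) cube([66, 805, 24]);
translate([446, 295, 391]) cube([66, 805, 24]);
translate([579, 295, 391]) cube([66, 805, 24]);
translate([712, 295, 391]) cube([66, 805, 24]);
translate([845, 295, 391]) cube([66, 805, 24]);
translate([978, 295, 391]) cube([66, 805, 24]);
translate([1111, 295, 391]) cube([66, 805, 24]);
translate([1244, 295, 391]) cube([66, 805, 24]);
translate([1377, 295, 391]) cube([66, 805, 24]);
translate([1510, 295, 391]) cube([66, 805, 24]);
translate([1643, 295, 391]) cube([66, 805, 24]);
translate([1776, 295, 391]) cube([66, 805, 24]);
translate([1909, 295, 391]) cube([66, 805, 24]);


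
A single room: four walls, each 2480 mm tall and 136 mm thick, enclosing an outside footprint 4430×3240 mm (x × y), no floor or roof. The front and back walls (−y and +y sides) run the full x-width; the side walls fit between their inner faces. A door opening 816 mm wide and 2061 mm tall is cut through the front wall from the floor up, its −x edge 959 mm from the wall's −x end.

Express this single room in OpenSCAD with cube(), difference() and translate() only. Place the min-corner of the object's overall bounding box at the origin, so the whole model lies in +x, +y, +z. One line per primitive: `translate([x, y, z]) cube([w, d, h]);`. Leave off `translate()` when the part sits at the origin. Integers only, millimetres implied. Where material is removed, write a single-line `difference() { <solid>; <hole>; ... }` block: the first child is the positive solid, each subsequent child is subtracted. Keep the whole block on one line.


difference() { cube([4430, 136, 2480]); translate([959, 0, 0]) cube([816, 136, 2061]); }
translate([0, 3104, 0]) cube([4430, 136, 2480]);
translate([0, 136, 0]) cube([136, 2968, 2480]);
translate([4294, 136, 0]) cube([136, 2968, 2480]);


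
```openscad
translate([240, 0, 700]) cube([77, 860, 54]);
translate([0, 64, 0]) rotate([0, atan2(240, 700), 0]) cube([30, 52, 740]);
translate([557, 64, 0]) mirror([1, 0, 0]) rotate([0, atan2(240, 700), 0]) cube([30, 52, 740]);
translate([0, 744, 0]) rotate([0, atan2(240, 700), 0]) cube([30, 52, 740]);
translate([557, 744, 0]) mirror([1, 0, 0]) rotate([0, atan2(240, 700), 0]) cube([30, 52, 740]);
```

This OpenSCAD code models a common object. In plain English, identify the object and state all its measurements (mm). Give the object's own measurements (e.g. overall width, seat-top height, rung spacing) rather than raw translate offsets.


A sawhorse. A 77×860×54 mm beam (x, y, z) sits on two A-frame leg pairs. Each pair is two raked legs of 30×52 mm section (52 mm along y) splaying symmetrically in x. Each leg rises 700 mm vertically over 240 mm of horizontal reach and is 740 mm long along its own axis. Every leg's outer bottom edge rests on the floor and its outer top edge meets a bottom edge of the beam — the left legs (tilting toward +x) meet the beam's −x bottom edge, the right legs (their mirror images, tilting toward −x) meet its +x bottom edge — so the leg tops tuck under the beam, the beam's underside is 700 mm above the floor, and the feet are 557 mm apart outside-to-outside with the beam centred between them. The two leg pairs are set in 64 mm from either end of the beam.
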